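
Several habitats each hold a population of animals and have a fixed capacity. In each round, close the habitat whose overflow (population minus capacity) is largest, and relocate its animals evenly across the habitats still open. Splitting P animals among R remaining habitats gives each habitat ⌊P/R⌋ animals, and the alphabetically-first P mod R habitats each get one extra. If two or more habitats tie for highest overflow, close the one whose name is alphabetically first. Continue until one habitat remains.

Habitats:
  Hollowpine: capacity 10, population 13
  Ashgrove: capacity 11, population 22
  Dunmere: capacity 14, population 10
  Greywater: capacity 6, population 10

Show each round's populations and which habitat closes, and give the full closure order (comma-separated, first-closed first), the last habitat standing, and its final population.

Closure order: Ashgrove, Greywater, Hollowpine
Last habitat: Dunmere with 55 animals

Round 1: Ashgrove=22 Dunmere=10 Greywater=10 Hollowpine=13 → close Ashgrove (overflow 11)
  22÷3 = 7 each, +1 to first 1
Round 2: Dunmere=18 Greywater=17 Hollowpine=20 → close Greywater (overflow 11)
  17÷2 = 8 each, +1 to first 1
Round 3: Dunmere=27 Hollowpine=28 → close Hollowpine (overflow 18)
  28÷1 = 28 each, +1 to first 0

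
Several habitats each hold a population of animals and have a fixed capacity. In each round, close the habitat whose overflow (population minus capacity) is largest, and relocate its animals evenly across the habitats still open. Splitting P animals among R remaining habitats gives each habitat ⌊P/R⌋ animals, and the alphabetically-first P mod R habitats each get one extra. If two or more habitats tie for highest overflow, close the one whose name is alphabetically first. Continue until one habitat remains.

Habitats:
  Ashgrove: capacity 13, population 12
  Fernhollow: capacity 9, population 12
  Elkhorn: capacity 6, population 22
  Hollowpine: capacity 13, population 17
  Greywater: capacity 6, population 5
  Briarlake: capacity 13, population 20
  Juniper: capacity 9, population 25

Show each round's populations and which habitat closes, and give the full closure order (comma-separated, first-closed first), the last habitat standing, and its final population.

Closure order: Elkhorn, Juniper, Briarlake, Fernhollow, Hollowpine, Ashgrove
Last habitat: Greywater with 113 animals

Round 1: Ashgrove=12 Briarlake=20 Elkhorn=22 Fernhollow=12 Greywater=5 Hollowpine=17 Juniper=25 → close Elkhorn (overflow 16)
  22÷6 = 3 each, +1 to first 4
Round 2: Ashgrove=16 Briarlake=24 Fernhollow=16 Greywater=9 Hollowpine=20 Juniper=28 → close Juniper (overflow 19)
  28÷5 = 5 each, +1 to first 3
Round 3: Ashgrove=22 Briarlake=30 Fernhollow=22 Greywater=14 Hollowpine=25 → close Briarlake (overflow 17)
  30÷4 = 7 each, +1 to first 2
Round 4: Ashgrove=30 Fernhollow=30 Greywater=21 Hollowpine=32 → close Fernhollow (overflow 21)
  30÷3 = 10 each, +1 to first 0
Round 5: Ashgrove=40 Greywater=31 Hollowpine=42 → close Hollowpine (overflow 29)
  42÷2 = 21 each, +1 to first 0
Round 6: Ashgrove=61 Greywater=52 → close Ashgrove (overflow 48)
  61÷1 = 61 each, +1 to first 0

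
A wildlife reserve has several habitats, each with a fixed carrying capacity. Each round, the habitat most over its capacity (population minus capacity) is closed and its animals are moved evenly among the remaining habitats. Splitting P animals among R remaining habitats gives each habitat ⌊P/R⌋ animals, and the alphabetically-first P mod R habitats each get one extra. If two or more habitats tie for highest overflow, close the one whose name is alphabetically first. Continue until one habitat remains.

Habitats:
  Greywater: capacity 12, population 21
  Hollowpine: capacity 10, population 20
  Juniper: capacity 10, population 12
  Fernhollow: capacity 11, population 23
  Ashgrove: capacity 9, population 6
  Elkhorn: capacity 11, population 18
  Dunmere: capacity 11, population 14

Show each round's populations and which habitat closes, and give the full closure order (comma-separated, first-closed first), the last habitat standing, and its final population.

Closure order: Fernhollow, Hollowpine, Greywater, Elkhorn, Dunmere, Juniper
Last habitat: Ashgrove with 114 animals

Round 1: Ashgrove=6 Dunmere=14 Elkhorn=18 Fernhollow=23 Greywater=21 Hollowpine=20 Juniper=12 → close Fernhollow (overflow 12)
  23÷6 = 3 each, +1 to first 5
Round 2: Ashgrove=10 Dunmere=18 Elkhorn=22 Greywater=25 Hollowpine=24 Juniper=15 → close Hollowpine (overflow 14)
  24÷5 = 4 each, +1 to first 4
Round 3: Ashgrove=15 Dunmere=23 Elkhorn=27 Greywater=30 Juniper=19 → close Greywater (overflow 18)
  30÷4 = 7 each, +1 to first 2
Round 4: Ashgrove=23 Dunmere=31 Elkhorn=34 Juniper=26 → close Elkhorn (overflow 23)
  34÷3 = 11 each, +1 to first 1
Round 5: Ashgrove=35 Dunmere=42 Juniper=37 → close Dunmere (overflow 31)
  42÷2 = 21 each, +1 to first 0
Round 6: Ashgrove=56 Juniper=58 → close Juniper (overflow 48)
  58÷1 = 58 each, +1 to first 0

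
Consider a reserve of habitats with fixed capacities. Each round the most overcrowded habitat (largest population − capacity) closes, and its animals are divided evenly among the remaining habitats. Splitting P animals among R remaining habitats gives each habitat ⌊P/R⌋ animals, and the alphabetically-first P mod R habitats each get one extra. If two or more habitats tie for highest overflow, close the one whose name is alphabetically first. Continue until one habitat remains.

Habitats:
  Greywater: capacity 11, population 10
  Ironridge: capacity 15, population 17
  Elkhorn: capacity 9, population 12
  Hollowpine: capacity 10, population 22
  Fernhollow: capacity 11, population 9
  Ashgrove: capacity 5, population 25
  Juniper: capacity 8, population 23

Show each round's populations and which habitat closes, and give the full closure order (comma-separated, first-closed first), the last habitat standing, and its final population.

Closure order: Ashgrove, Juniper, Hollowpine, Elkhorn, Ironridge, Fernhollow
Last habitat: Greywater with 118 animals

Round 1: Ashgrove=25 Elkhorn=12 Fernhollow=9 Greywater=10 Hollowpine=22 Ironridge=17 Juniper=23 → close Ashgrove (overflow 20)
  25÷6 = 4 each, +1 to first 1
Round 2: Elkhorn=17 Fernhollow=13 Greywater=14 Hollowpine=26 Ironridge=21 Juniper=27 → close Juniper (overflow 19)
  27÷5 = 5 each, +1 to first 2
Round 3: Elkhorn=23 Fernhollow=19 Greywater=19 Hollowpine=31 Ironridge=26 → close Hollowpine (overflow 21)
  31÷4 = 7 each, +1 to first 3
Round 4: Elkhorn=31 Fernhollow=27 Greywater=27 Ironridge=33 → close Elkhorn (overflow 22)
  31÷3 = 10 each, +1 to first 1
Round 5: Fernhollow=38 Greywater=37 Ironridge=43 → close Ironridge (overflow 28)
  43÷2 = 21 each, +1 to first 1
Round 6: Fernhollow=60 Greywater=58 → close Fernhollow (overflow 49)
  60÷1 = 60 each, +1 to first 0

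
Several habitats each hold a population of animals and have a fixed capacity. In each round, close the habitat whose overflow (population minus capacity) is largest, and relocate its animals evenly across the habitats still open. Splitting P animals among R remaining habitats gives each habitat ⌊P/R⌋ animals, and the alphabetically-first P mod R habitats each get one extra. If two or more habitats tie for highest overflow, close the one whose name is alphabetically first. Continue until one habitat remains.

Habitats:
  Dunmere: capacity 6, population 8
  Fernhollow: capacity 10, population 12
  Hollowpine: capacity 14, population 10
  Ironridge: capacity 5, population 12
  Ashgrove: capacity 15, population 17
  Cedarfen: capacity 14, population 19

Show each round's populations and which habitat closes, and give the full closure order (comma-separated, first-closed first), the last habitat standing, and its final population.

Closure order: Ironridge, Cedarfen, Ashgrove, Dunmere, Fernhollow
Last habitat: Hollowpine with 78 animals

Round 1: Ashgrove=17 Cedarfen=19 Dunmere=8 Fernhollow=12 Hollowpine=10 Ironridge=12 → close Ironridge (overflow 7)
  12÷5 = 2 each, +1 to first 2
Round 2: Ashgrove=20 Cedarfen=22 Dunmere=10 Fernhollow=14 Hollowpine=12 → close Cedarfen (overflow 8)
  22÷4 = 5 each, +1 to first 2
Round 3: Ashgrove=26 Dunmere=16 Fernhollow=19 Hollowpine=17 → close Ashgrove (overflow 11)
  26÷3 = 8 each, +1 to first 2
Round 4: Dunmere=25 Fernhollow=28 Hollowpine=25 → close Dunmere (overflow 19)
  25÷2 = 12 each, +1 to first 1
Round 5: Fernhollow=41 Hollowpine=37 → close Fernhollow (overflow 31)
  41÷1 = 41 each, +1 to first 0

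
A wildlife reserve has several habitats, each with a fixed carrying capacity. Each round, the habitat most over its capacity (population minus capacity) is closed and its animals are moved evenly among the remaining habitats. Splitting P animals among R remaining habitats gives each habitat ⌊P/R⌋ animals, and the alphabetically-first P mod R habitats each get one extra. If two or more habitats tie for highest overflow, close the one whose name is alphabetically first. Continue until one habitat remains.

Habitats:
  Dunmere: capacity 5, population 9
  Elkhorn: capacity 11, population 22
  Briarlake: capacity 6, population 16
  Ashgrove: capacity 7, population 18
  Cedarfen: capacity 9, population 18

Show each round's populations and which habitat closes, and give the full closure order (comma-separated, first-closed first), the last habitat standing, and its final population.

Closure order: Ashgrove, Briarlake, Elkhorn, Cedarfen
Last habitat: Dunmere with 83 animals

Round 1: Ashgrove=18 Briarlake=16 Cedarfen=18 Dunmere=9 Elkhorn=22 → close Ashgrove (overflow 11)
  18÷4 = 4 each, +1 to first 2
Round 2: Briarlake=21 Cedarfen=23 Dunmere=13 Elkhorn=26 → close Briarlake (overflow 15)
  21÷3 = 7 each, +1 to first 0
Round 3: Cedarfen=30 Dunmere=20 Elkhorn=33 → close Elkhorn (overflow 22)
  33÷2 = 16 each, +1 to first 1
Round 4: Cedarfen=47 Dunmere=36 → close Cedarfen (overflow 38)
  47÷1 = 47 each, +1 to first 0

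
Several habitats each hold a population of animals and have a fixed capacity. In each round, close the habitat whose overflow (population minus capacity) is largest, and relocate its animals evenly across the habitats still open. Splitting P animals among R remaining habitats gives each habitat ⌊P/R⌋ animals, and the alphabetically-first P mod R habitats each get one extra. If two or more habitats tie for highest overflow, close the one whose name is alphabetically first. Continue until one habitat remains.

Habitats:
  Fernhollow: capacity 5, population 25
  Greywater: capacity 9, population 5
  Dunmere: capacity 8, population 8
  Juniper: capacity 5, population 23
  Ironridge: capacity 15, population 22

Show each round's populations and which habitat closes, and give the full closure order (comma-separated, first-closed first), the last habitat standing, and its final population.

Round 1: Dunmere=8 Fernhollow=25 Greywater=5 Ironridge=22 Juniper=23 → close Fernhollow (overflow 20)
  25÷4 = 6 each, +1 to first 1
Round 2: Dunmere=15 Greywater=11 Ironridge=28 Juniper=29 → close Juniper (overflow 24)
  29÷3 = 9 each, +1 to first 2
Round 3: Dunmere=25 Greywater=21 Ironridge=37 → close Ironridge (overflow 22)
  37÷2 = 18 each, +1 to first 1
Round 4: Dunmere=44 Greywater=39 → close Dunmere (overflow 36)
  44÷1 = 44 each, +1 to first 0

Closure order: Fernhollow, Juniper, Ironridge, Dunmere
Last habitat: Greywater with 83 animals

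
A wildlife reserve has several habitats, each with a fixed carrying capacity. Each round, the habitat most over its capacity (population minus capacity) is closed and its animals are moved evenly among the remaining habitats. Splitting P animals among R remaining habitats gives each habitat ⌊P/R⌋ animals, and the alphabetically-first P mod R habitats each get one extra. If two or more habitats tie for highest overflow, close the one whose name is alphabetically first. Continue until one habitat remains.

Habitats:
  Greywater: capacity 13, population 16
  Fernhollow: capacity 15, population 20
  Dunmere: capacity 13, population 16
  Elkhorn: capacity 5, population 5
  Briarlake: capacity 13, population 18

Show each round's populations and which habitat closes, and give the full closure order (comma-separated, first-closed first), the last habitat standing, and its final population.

Closure order: Briarlake, Fernhollow, Dunmere, Greywater
Last habitat: Elkhorn with 75 animals

Round 1: Briarlake=18 Dunmere=16 Elkhorn=5 Fernhollow=20 Greywater=16 → close Briarlake (overflow 5)
  18÷4 = 4 each, +1 to first 2
Round 2: Dunmere=21 Elkhorn=10 Fernhollow=24 Greywater=20 → close Fernhollow (overflow 9)
  24÷3 = 8 each, +1 to first 0
Round 3: Dunmere=29 Elkhorn=18 Greywater=28 → close Dunmere (overflow 16)
  29÷2 = 14 each, +1 to first 1
Round 4: Elkhorn=33 Greywater=42 → close Greywater (overflow 29)
  42÷1 = 42 each, +1 to first 0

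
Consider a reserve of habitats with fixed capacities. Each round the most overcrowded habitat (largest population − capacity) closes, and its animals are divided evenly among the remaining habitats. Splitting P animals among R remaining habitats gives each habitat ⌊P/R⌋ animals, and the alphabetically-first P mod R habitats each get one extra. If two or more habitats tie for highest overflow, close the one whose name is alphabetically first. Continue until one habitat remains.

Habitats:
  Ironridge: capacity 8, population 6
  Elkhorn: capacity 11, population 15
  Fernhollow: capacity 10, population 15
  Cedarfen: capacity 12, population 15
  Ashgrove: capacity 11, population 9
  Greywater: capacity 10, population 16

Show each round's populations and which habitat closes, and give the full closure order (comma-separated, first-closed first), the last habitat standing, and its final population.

Closure order: Greywater, Fernhollow, Cedarfen, Elkhorn, Ashgrove
Last habitat: Ironridge with 76 animals

Round 1: Ashgrove=9 Cedarfen=15 Elkhorn=15 Fernhollow=15 Greywater=16 Ironridge=6 → close Greywater (overflow 6)
  16÷5 = 3 each, +1 to first 1
Round 2: Ashgrove=13 Cedarfen=18 Elkhorn=18 Fernhollow=18 Ironridge=9 → close Fernhollow (overflow 8)
  18÷4 = 4 each, +1 to first 2
Round 3: Ashgrove=18 Cedarfen=23 Elkhorn=22 Ironridge=13 → close Cedarfen (overflow 11)
  23÷3 = 7 each, +1 to first 2
Round 4: Ashgrove=26 Elkhorn=30 Ironridge=20 → close Elkhorn (overflow 19)
  30÷2 = 15 each, +1 to first 0
Round 5: Ashgrove=41 Ironridge=35 → close Ashgrove (overflow 30)
  41÷1 = 41 each, +1 to first 0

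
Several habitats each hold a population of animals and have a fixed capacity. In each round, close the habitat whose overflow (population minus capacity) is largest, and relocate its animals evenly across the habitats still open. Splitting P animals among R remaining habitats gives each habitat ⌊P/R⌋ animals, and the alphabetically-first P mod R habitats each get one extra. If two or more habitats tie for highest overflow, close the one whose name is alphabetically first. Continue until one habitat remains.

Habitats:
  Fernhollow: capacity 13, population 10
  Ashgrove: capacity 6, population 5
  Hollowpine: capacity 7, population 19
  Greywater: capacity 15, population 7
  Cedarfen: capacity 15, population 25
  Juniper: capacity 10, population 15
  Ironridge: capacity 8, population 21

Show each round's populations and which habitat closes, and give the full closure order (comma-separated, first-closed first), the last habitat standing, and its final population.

Closure order: Ironridge, Hollowpine, Cedarfen, Juniper, Ashgrove, Fernhollow
Last habitat: Greywater with 102 animals

Round 1: Ashgrove=5 Cedarfen=25 Fernhollow=10 Greywater=7 Hollowpine=19 Ironridge=21 Juniper=15 → close Ironridge (overflow 13)
  21÷6 = 3 each, +1 to first 3
Round 2: Ashgrove=9 Cedarfen=29 Fernhollow=14 Greywater=10 Hollowpine=22 Juniper=18 → close Hollowpine (overflow 15)
  22÷5 = 4 each, +1 to first 2
Round 3: Ashgrove=14 Cedarfen=34 Fernhollow=18 Greywater=14 Juniper=22 → close Cedarfen (overflow 19)
  34÷4 = 8 each, +1 to first 2
Round 4: Ashgrove=23 Fernhollow=27 Greywater=22 Juniper=30 → close Juniper (overflow 20)
  30÷3 = 10 each, +1 to first 0
Round 5: Ashgrove=33 Fernhollow=37 Greywater=32 → close Ashgrove (overflow 27)
  33÷2 = 16 each, +1 to first 1
Round 6: Fernhollow=54 Greywater=48 → close Fernhollow (overflow 41)
  54÷1 = 54 each, +1 to first 0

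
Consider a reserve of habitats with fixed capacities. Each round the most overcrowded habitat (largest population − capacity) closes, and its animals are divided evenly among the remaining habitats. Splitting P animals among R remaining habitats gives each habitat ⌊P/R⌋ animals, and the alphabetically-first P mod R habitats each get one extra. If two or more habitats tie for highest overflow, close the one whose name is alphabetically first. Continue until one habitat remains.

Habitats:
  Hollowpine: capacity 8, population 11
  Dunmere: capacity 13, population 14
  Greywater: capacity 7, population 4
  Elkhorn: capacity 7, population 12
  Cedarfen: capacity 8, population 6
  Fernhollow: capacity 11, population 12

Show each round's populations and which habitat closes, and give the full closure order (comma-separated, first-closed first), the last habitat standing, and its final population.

Closure order: Elkhorn, Hollowpine, Dunmere, Fernhollow, Cedarfen
Last habitat: Greywater with 59 animals

Round 1: Cedarfen=6 Dunmere=14 Elkhorn=12 Fernhollow=12 Greywater=4 Hollowpine=11 → close Elkhorn (overflow 5)
  12÷5 = 2 each, +1 to first 2
Round 2: Cedarfen=9 Dunmere=17 Fernhollow=14 Greywater=6 Hollowpine=13 → close Hollowpine (overflow 5)
  13÷4 = 3 each, +1 to first 1
Round 3: Cedarfen=13 Dunmere=20 Fernhollow=17 Greywater=9 → close Dunmere (overflow 7)
  20÷3 = 6 each, +1 to first 2
Round 4: Cedarfen=20 Fernhollow=24 Greywater=15 → close Fernhollow (overflow 13)
  24÷2 = 12 each, +1 to first 0
Round 5: Cedarfen=32 Greywater=27 → close Cedarfen (overflow 24)
  32÷1 = 32 each, +1 to first 0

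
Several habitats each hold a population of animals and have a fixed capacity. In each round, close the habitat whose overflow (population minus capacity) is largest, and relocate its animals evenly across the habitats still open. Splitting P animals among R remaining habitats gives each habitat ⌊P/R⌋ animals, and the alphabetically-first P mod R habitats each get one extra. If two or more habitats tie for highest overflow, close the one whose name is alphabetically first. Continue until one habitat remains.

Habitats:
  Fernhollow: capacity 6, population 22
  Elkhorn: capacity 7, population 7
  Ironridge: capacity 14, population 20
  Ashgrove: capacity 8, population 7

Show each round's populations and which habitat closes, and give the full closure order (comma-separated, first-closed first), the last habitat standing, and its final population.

Closure order: Fernhollow, Ironridge, Ashgrove
Last habitat: Elkhorn with 56 animals

Round 1: Ashgrove=7 Elkhorn=7 Fernhollow=22 Ironridge=20 → close Fernhollow (overflow 16)
  22÷3 = 7 each, +1 to first 1
Round 2: Ashgrove=15 Elkhorn=14 Ironridge=27 → close Ironridge (overflow 13)
  27÷2 = 13 each, +1 to first 1
Round 3: Ashgrove=29 Elkhorn=27 → close Ashgrove (overflow 21)
  29÷1 = 29 each, +1 to first 0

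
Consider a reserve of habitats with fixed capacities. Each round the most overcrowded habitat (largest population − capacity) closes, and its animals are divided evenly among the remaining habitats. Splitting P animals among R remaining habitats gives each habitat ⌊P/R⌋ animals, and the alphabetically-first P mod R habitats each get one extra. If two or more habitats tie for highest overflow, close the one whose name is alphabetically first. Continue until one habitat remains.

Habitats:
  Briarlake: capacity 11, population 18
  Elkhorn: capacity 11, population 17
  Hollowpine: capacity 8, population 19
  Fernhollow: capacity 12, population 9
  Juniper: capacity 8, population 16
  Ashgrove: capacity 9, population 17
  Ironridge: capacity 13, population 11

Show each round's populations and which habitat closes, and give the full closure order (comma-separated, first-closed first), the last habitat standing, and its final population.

Closure order: Hollowpine, Ashgrove, Briarlake, Juniper, Elkhorn, Fernhollow
Last habitat: Ironridge with 107 animals

Round 1: Ashgrove=17 Briarlake=18 Elkhorn=17 Fernhollow=9 Hollowpine=19 Ironridge=11 Juniper=16 → close Hollowpine (overflow 11)
  19÷6 = 3 each, +1 to first 1
Round 2: Ashgrove=21 Briarlake=21 Elkhorn=20 Fernhollow=12 Ironridge=14 Juniper=19 → close Ashgrove (overflow 12)
  21÷5 = 4 each, +1 to first 1
Round 3: Briarlake=26 Elkhorn=24 Fernhollow=16 Ironridge=18 Juniper=23 → close Briarlake (overflow 15)
  26÷4 = 6 each, +1 to first 2
Round 4: Elkhorn=31 Fernhollow=23 Ironridge=24 Juniper=29 → close Juniper (overflow 21)
  29÷3 = 9 each, +1 to first 2
Round 5: Elkhorn=41 Fernhollow=33 Ironridge=33 → close Elkhorn (overflow 30)
  41÷2 = 20 each, +1 to first 1
Round 6: Fernhollow=54 Ironridge=53 → close Fernhollow (overflow 42)
  54÷1 = 54 each, +1 to first 0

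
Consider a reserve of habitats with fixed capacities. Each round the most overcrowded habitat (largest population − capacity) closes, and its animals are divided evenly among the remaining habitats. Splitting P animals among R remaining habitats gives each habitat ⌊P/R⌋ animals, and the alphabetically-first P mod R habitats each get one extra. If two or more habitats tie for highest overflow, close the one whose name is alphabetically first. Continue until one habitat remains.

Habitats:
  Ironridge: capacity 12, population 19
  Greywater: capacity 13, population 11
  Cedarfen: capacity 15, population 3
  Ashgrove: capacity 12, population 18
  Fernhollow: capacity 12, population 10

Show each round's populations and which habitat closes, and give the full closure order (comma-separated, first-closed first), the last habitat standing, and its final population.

Round 1: Ashgrove=18 Cedarfen=3 Fernhollow=10 Greywater=11 Ironridge=19 → close Ironridge (overflow 7)
  19÷4 = 4 each, +1 to first 3
Round 2: Ashgrove=23 Cedarfen=8 Fernhollow=15 Greywater=15 → close Ashgrove (overflow 11)
  23÷3 = 7 each, +1 to first 2
Round 3: Cedarfen=16 Fernhollow=23 Greywater=22 → close Fernhollow (overflow 11)
  23÷2 = 11 each, +1 to first 1
Round 4: Cedarfen=28 Greywater=33 → close Greywater (overflow 20)
  33÷1 = 33 each, +1 to first 0

Closure order: Ironridge, Ashgrove, Fernhollow, Greywater
Last habitat: Cedarfen with 61 animals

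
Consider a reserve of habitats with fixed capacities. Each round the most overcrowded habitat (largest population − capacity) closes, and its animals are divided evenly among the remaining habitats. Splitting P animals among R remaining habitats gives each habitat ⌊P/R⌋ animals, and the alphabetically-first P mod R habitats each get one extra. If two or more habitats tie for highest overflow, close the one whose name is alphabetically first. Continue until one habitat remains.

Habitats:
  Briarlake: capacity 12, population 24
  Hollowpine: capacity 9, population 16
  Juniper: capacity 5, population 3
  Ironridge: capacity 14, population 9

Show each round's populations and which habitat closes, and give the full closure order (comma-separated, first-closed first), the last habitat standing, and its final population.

Round 1: Briarlake=24 Hollowpine=16 Ironridge=9 Juniper=3 → close Briarlake (overflow 12)
  24÷3 = 8 each, +1 to first 0
Round 2: Hollowpine=24 Ironridge=17 Juniper=11 → close Hollowpine (overflow 15)
  24÷2 = 12 each, +1 to first 0
Round 3: Ironridge=29 Juniper=23 → close Juniper (overflow 18)
  23÷1 = 23 each, +1 to first 0

Closure order: Briarlake, Hollowpine, Juniper
Last habitat: Ironridge with 52 animals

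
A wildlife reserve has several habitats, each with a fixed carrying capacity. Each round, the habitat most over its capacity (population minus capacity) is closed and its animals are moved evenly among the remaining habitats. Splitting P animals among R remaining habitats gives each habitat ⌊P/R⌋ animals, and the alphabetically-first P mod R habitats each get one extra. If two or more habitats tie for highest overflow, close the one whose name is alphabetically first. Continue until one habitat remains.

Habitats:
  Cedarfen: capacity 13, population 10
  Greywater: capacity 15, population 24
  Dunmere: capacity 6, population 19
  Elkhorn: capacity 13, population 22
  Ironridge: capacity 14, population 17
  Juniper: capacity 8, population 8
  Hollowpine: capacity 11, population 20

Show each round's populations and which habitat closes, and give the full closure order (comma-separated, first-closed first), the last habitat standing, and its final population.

Round 1: Cedarfen=10 Dunmere=19 Elkhorn=22 Greywater=24 Hollowpine=20 Ironridge=17 Juniper=8 → close Dunmere (overflow 13)
  19÷6 = 3 each, +1 to first 1
Round 2: Cedarfen=14 Elkhorn=25 Greywater=27 Hollowpine=23 Ironridge=20 Juniper=11 → close Elkhorn (overflow 12)
  25÷5 = 5 each, +1 to first 0
Round 3: Cedarfen=19 Greywater=32 Hollowpine=28 Ironridge=25 Juniper=16 → close Greywater (overflow 17)
  32÷4 = 8 each, +1 to first 0
Round 4: Cedarfen=27 Hollowpine=36 Ironridge=33 Juniper=24 → close Hollowpine (overflow 25)
  36÷3 = 12 each, +1 to first 0
Round 5: Cedarfen=39 Ironridge=45 Juniper=36 → close Ironridge (overflow 31)
  45÷2 = 22 each, +1 to first 1
Round 6: Cedarfen=62 Juniper=58 → close Juniper (overflow 50)
  58÷1 = 58 each, +1 to first 0

Closure order: Dunmere, Elkhorn, Greywater, Hollowpine, Ironridge, Juniper
Last habitat: Cedarfen with 120 animals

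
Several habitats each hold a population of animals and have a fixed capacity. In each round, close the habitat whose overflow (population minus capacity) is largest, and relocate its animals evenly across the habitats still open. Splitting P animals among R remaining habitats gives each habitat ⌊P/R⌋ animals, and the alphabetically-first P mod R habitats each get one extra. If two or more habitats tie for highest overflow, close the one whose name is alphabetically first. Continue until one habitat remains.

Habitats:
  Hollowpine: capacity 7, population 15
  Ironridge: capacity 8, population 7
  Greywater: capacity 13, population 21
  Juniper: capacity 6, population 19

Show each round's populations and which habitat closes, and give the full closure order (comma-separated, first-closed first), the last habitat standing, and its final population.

Closure order: Juniper, Greywater, Hollowpine
Last habitat: Ironridge with 62 animals

Round 1: Greywater=21 Hollowpine=15 Ironridge=7 Juniper=19 → close Juniper (overflow 13)
  19÷3 = 6 each, +1 to first 1
Round 2: Greywater=28 Hollowpine=21 Ironridge=13 → close Greywater (overflow 15)
  28÷2 = 14 each, +1 to first 0
Round 3: Hollowpine=35 Ironridge=27 → close Hollowpine (overflow 28)
  35÷1 = 35 each, +1 to first 0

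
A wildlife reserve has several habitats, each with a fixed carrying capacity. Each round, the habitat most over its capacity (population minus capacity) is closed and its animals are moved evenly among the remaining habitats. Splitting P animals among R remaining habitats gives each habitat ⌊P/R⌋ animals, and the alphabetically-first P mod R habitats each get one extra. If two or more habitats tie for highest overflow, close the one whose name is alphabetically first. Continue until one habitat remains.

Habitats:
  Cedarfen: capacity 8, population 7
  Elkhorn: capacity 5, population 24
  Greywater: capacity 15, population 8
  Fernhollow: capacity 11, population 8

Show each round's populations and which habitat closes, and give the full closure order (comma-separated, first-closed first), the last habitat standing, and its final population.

Closure order: Elkhorn, Cedarfen, Fernhollow
Last habitat: Greywater with 47 animals

Round 1: Cedarfen=7 Elkhorn=24 Fernhollow=8 Greywater=8 → close Elkhorn (overflow 19)
  24÷3 = 8 each, +1 to first 0
Round 2: Cedarfen=15 Fernhollow=16 Greywater=16 → close Cedarfen (overflow 7)
  15÷2 = 7 each, +1 to first 1
Round 3: Fernhollow=24 Greywater=23 → close Fernhollow (overflow 13)
  24÷1 = 24 each, +1 to first 0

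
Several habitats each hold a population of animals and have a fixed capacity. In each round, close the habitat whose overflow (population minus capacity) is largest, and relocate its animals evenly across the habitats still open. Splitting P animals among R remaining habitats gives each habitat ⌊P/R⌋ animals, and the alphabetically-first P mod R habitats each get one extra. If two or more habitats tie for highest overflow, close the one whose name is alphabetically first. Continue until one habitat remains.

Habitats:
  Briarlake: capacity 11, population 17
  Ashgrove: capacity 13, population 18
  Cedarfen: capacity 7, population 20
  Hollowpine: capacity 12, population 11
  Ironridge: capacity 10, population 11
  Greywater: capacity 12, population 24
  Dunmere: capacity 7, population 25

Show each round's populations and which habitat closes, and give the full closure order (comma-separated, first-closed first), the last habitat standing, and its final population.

Round 1: Ashgrove=18 Briarlake=17 Cedarfen=20 Dunmere=25 Greywater=24 Hollowpine=11 Ironridge=11 → close Dunmere (overflow 18)
  25÷6 = 4 each, +1 to first 1
Round 2: Ashgrove=23 Briarlake=21 Cedarfen=24 Greywater=28 Hollowpine=15 Ironridge=15 → close Cedarfen (overflow 17)
  24÷5 = 4 each, +1 to first 4
Round 3: Ashgrove=28 Briarlake=26 Greywater=33 Hollowpine=20 Ironridge=19 → close Greywater (overflow 21)
  33÷4 = 8 each, +1 to first 1
Round 4: Ashgrove=37 Briarlake=34 Hollowpine=28 Ironridge=27 → close Ashgrove (overflow 24)
  37÷3 = 12 each, +1 to first 1
Round 5: Briarlake=47 Hollowpine=40 Ironridge=39 → close Briarlake (overflow 36)
  47÷2 = 23 each, +1 to first 1
Round 6: Hollowpine=64 Ironridge=62 → close Hollowpine (overflow 52)
  64÷1 = 64 each, +1 to first 0

Closure order: Dunmere, Cedarfen, Greywater, Ashgrove, Briarlake, Hollowpine
Last habitat: Ironridge with 126 animals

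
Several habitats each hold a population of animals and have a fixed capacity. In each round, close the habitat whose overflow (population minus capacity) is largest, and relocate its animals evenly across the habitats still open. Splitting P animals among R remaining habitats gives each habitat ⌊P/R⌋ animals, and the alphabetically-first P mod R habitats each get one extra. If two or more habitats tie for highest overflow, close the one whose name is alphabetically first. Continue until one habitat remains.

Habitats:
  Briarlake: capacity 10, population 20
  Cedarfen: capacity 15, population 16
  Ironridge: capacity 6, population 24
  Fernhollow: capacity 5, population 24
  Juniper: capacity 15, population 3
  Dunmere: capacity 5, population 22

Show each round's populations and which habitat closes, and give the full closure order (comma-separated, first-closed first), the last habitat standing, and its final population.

Round 1: Briarlake=20 Cedarfen=16 Dunmere=22 Fernhollow=24 Ironridge=24 Juniper=3 → close Fernhollow (overflow 19)
  24÷5 = 4 each, +1 to first 4
Round 2: Briarlake=25 Cedarfen=21 Dunmere=27 Ironridge=29 Juniper=7 → close Ironridge (overflow 23)
  29÷4 = 7 each, +1 to first 1
Round 3: Briarlake=33 Cedarfen=28 Dunmere=34 Juniper=14 → close Dunmere (overflow 29)
  34÷3 = 11 each, +1 to first 1
Round 4: Briarlake=45 Cedarfen=39 Juniper=25 → close Briarlake (overflow 35)
  45÷2 = 22 each, +1 to first 1
Round 5: Cedarfen=62 Juniper=47 → close Cedarfen (overflow 47)
  62÷1 = 62 each, +1 to first 0

Closure order: Fernhollow, Ironridge, Dunmere, Briarlake, Cedarfen
Last habitat: Juniper with 109 animals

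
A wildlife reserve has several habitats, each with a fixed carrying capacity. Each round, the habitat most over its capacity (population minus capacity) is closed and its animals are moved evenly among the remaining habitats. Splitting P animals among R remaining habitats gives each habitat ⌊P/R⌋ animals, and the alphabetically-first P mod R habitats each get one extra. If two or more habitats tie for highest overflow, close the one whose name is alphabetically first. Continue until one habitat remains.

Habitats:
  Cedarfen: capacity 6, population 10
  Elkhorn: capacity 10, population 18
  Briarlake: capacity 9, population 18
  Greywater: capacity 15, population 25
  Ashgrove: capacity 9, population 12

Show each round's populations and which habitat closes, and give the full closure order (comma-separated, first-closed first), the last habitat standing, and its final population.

Round 1: Ashgrove=12 Briarlake=18 Cedarfen=10 Elkhorn=18 Greywater=25 → close Greywater (overflow 10)
  25÷4 = 6 each, +1 to first 1
Round 2: Ashgrove=19 Briarlake=24 Cedarfen=16 Elkhorn=24 → close Briarlake (overflow 15)
  24÷3 = 8 each, +1 to first 0
Round 3: Ashgrove=27 Cedarfen=24 Elkhorn=32 → close Elkhorn (overflow 22)
  32÷2 = 16 each, +1 to first 0
Round 4: Ashgrove=43 Cedarfen=40 → close Ashgrove (overflow 34)
  43÷1 = 43 each, +1 to first 0

Closure order: Greywater, Briarlake, Elkhorn, Ashgrove
Last habitat: Cedarfen with 83 animals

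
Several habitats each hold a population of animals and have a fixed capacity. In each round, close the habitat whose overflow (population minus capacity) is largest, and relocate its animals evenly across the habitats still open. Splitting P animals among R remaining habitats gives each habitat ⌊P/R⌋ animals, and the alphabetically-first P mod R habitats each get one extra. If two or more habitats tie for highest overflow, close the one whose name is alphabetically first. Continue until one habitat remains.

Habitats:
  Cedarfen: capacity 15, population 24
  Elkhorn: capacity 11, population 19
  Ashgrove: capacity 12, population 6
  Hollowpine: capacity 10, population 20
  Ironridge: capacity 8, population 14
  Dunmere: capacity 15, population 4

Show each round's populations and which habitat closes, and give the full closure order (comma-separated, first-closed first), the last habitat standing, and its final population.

Closure order: Hollowpine, Cedarfen, Elkhorn, Ironridge, Ashgrove
Last habitat: Dunmere with 87 animals

Round 1: Ashgrove=6 Cedarfen=24 Dunmere=4 Elkhorn=19 Hollowpine=20 Ironridge=14 → close Hollowpine (overflow 10)
  20÷5 = 4 each, +1 to first 0
Round 2: Ashgrove=10 Cedarfen=28 Dunmere=8 Elkhorn=23 Ironridge=18 → close Cedarfen (overflow 13)
  28÷4 = 7 each, +1 to first 0
Round 3: Ashgrove=17 Dunmere=15 Elkhorn=30 Ironridge=25 → close Elkhorn (overflow 19)
  30÷3 = 10 each, +1 to first 0
Round 4: Ashgrove=27 Dunmere=25 Ironridge=35 → close Ironridge (overflow 27)
  35÷2 = 17 each, +1 to first 1
Round 5: Ashgrove=45 Dunmere=42 → close Ashgrove (overflow 33)
  45÷1 = 45 each, +1 to first 0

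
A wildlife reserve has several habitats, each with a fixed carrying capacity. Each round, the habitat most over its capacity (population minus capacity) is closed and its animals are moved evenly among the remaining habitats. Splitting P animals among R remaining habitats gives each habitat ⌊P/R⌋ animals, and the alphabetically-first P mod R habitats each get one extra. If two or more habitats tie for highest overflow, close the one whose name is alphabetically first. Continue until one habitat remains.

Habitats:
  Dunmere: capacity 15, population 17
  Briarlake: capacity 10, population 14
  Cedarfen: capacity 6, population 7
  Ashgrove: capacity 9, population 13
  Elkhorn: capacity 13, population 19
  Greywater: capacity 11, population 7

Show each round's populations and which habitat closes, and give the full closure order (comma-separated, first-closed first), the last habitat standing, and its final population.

Round 1: Ashgrove=13 Briarlake=14 Cedarfen=7 Dunmere=17 Elkhorn=19 Greywater=7 → close Elkhorn (overflow 6)
  19÷5 = 3 each, +1 to first 4
Round 2: Ashgrove=17 Briarlake=18 Cedarfen=11 Dunmere=21 Greywater=10 → close Ashgrove (overflow 8)
  17÷4 = 4 each, +1 to first 1
Round 3: Briarlake=23 Cedarfen=15 Dunmere=25 Greywater=14 → close Briarlake (overflow 13)
  23÷3 = 7 each, +1 to first 2
Round 4: Cedarfen=23 Dunmere=33 Greywater=21 → close Dunmere (overflow 18)
  33÷2 = 16 each, +1 to first 1
Round 5: Cedarfen=40 Greywater=37 → close Cedarfen (overflow 34)
  40÷1 = 40 each, +1 to first 0

Closure order: Elkhorn, Ashgrove, Briarlake, Dunmere, Cedarfen
Last habitat: Greywater with 77 animals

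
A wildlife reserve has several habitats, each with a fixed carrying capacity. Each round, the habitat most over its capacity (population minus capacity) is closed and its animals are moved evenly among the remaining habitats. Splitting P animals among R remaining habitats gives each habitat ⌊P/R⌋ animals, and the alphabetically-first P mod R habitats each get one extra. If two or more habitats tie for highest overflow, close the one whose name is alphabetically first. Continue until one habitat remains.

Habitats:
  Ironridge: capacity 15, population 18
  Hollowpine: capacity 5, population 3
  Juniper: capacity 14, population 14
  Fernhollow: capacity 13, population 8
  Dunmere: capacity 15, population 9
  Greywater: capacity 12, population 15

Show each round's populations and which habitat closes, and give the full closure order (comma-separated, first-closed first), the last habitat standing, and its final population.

Closure order: Greywater, Ironridge, Juniper, Hollowpine, Dunmere
Last habitat: Fernhollow with 67 animals

Round 1: Dunmere=9 Fernhollow=8 Greywater=15 Hollowpine=3 Ironridge=18 Juniper=14 → close Greywater (overflow 3)
  15÷5 = 3 each, +1 to first 0
Round 2: Dunmere=12 Fernhollow=11 Hollowpine=6 Ironridge=21 Juniper=17 → close Ironridge (overflow 6)
  21÷4 = 5 each, +1 to first 1
Round 3: Dunmere=18 Fernhollow=16 Hollowpine=11 Juniper=22 → close Juniper (overflow 8)
  22÷3 = 7 each, +1 to first 1
Round 4: Dunmere=26 Fernhollow=23 Hollowpine=18 → close Hollowpine (overflow 13)
  18÷2 = 9 each, +1 to first 0
Round 5: Dunmere=35 Fernhollow=32 → close Dunmere (overflow 20)
  35÷1 = 35 each, +1 to first 0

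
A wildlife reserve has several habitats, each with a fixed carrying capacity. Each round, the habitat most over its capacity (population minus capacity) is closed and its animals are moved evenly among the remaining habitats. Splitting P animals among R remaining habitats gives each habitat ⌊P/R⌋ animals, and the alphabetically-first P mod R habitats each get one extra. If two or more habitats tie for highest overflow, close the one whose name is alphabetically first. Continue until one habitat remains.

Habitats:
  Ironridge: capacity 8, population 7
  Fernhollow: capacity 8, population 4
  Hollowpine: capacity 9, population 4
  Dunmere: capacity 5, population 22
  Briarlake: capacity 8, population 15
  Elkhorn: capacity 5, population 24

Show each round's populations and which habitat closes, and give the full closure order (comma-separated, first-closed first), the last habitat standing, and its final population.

Closure order: Elkhorn, Dunmere, Briarlake, Ironridge, Fernhollow
Last habitat: Hollowpine with 76 animals

Round 1: Briarlake=15 Dunmere=22 Elkhorn=24 Fernhollow=4 Hollowpine=4 Ironridge=7 → close Elkhorn (overflow 19)
  24÷5 = 4 each, +1 to first 4
Round 2: Briarlake=20 Dunmere=27 Fernhollow=9 Hollowpine=9 Ironridge=11 → close Dunmere (overflow 22)
  27÷4 = 6 each, +1 to first 3
Round 3: Briarlake=27 Fernhollow=16 Hollowpine=16 Ironridge=17 → close Briarlake (overflow 19)
  27÷3 = 9 each, +1 to first 0
Round 4: Fernhollow=25 Hollowpine=25 Ironridge=26 → close Ironridge (overflow 18)
  26÷2 = 13 each, +1 to first 0
Round 5: Fernhollow=38 Hollowpine=38 → close Fernhollow (overflow 30)
  38÷1 = 38 each, +1 to first 0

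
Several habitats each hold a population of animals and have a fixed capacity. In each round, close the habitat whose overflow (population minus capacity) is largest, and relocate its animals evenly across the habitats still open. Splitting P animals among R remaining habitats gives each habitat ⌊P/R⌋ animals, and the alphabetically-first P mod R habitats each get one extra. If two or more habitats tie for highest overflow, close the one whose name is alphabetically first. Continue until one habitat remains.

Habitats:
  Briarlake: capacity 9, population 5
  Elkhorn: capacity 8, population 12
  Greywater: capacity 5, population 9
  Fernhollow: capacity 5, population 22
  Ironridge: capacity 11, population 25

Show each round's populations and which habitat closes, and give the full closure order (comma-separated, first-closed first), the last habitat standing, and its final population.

Closure order: Fernhollow, Ironridge, Elkhorn, Greywater
Last habitat: Briarlake with 73 animals

Round 1: Briarlake=5 Elkhorn=12 Fernhollow=22 Greywater=9 Ironridge=25 → close Fernhollow (overflow 17)
  22÷4 = 5 each, +1 to first 2
Round 2: Briarlake=11 Elkhorn=18 Greywater=14 Ironridge=30 → close Ironridge (overflow 19)
  30÷3 = 10 each, +1 to first 0
Round 3: Briarlake=21 Elkhorn=28 Greywater=24 → close Elkhorn (overflow 20)
  28÷2 = 14 each, +1 to first 0
Round 4: Briarlake=35 Greywater=38 → close Greywater (overflow 33)
  38÷1 = 38 each, +1 to first 0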